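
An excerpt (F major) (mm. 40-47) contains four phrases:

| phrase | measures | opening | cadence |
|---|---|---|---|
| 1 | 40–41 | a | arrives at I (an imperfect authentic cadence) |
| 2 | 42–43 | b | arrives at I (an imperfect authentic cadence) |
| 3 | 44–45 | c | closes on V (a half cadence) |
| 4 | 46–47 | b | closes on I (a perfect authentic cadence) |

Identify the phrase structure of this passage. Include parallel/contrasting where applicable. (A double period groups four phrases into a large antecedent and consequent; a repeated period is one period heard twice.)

Four phrases in two halves: the first half (mm. 40-43) ends with an imperfect authentic cadence, the second (mm. 44–47) with a perfect authentic cadence — a large antecedent–consequent pair, i.e. a double period.
Phrase 3 begins with different material from phrase 1, making it contrasting.

contrasting double period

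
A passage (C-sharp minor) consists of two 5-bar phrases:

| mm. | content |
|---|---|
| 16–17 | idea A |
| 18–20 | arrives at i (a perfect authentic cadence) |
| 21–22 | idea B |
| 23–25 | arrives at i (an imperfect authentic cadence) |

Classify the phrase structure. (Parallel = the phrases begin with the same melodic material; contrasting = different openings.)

phrase group

The second phrase closes with an imperfect authentic cadence, which is not stronger than the first phrase's perfect authentic cadence; without a weak→strong cadential pair there is no antecedent–consequent relationship, so this is a phrase group rather than a period.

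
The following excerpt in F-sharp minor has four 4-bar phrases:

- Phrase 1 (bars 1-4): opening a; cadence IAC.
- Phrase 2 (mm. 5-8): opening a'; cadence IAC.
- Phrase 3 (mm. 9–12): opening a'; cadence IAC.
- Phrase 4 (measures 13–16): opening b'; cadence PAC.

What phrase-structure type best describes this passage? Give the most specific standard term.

Four phrases in two halves: the first half (mm. 1–8) ends with an imperfect authentic cadence, the second (mm. 9–16) with a perfect authentic cadence — a large antecedent–consequent pair, i.e. a double period.
Phrase 3 begins with the same material as phrase 1, making it parallel.

parallel double period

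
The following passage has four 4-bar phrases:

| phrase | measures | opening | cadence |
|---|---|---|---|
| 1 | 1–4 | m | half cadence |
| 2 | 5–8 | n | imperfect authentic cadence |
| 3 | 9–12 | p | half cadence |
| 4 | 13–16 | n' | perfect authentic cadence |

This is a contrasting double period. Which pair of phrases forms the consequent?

phrases 3 and 4

In a double period the first pair of phrases (ending imperfect authentic cadence) is the large antecedent and the second pair (ending perfect authentic cadence) is the large consequent; the consequent is phrases 3 and 4.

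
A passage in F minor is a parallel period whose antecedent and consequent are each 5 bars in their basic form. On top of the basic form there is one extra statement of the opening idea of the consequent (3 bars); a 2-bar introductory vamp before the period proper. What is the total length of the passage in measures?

Basic parallel period: 5 + 5 = 10 bars.
10 (basic form) + 3 (extra statement) + 2 (introduction) = 15.

15 measures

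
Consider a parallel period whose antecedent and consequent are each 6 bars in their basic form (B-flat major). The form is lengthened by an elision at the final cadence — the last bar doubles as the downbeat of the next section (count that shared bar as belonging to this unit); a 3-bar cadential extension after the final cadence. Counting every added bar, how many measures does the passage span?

15 measures

Basic parallel period: 6 + 6 = 12 bars.
12 (basic form) + 3 (cadential extension) = 15.
The elision shares a bar with the next section but does not change this unit's count.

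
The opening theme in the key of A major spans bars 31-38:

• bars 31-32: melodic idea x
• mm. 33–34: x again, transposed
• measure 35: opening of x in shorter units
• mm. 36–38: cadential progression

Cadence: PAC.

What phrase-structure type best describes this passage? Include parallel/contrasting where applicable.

Basic idea (mm. 31-32) + its repetition (mm. 33–34) form the presentation; fragmentation and cadence (measures 35-38) form the continuation — the 8-bar whole is a sentence.

sentence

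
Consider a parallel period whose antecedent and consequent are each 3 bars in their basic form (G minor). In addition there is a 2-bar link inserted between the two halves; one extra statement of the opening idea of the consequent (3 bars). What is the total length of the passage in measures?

Basic parallel period: 3 + 3 = 6 bars.
6 (basic form) + 2 (link) + 3 (extra statement) = 11.

11 measures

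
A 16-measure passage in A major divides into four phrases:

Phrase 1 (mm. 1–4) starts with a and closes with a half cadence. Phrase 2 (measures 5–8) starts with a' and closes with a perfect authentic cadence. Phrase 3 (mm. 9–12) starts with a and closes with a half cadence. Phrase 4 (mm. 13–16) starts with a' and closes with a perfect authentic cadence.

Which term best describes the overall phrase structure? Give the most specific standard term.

The cadence pattern HC–PAC–HC–PAC is weak–strong twice, and phrases 3–4 restate phrases 1–2: a period heard twice, not a double period (which would end weakly at phrase 2).

repeated period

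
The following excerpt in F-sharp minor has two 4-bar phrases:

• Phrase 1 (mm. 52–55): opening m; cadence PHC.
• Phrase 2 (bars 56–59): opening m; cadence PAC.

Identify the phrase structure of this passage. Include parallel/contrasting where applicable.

parallel period

Phrase 1 ends with a Phrygian half cadence (weaker) and phrase 2 with a perfect authentic cadence (stronger): antecedent + consequent = a period.
The two phrases open with the same material (m / m), so the period is parallel.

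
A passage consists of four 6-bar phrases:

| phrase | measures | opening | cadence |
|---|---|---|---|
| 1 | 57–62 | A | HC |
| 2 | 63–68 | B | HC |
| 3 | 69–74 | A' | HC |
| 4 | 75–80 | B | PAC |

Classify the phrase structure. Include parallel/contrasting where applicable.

parallel double period

Four phrases in two halves: the first half (bars 57–68) ends with a half cadence, the second (measures 69–80) with a perfect authentic cadence — a large antecedent–consequent pair, i.e. a double period.
Phrase 3 begins with the same material as phrase 1, making it parallel.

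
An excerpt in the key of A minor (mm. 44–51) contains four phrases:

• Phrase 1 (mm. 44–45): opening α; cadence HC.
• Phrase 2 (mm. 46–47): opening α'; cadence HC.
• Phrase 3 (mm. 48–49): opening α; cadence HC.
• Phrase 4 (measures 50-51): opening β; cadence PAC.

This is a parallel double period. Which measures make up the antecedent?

In a double period the first pair of phrases (ending half cadence) is the large antecedent and the second pair (ending perfect authentic cadence) is the large consequent; the antecedent is measures 44–47.

measures 44–47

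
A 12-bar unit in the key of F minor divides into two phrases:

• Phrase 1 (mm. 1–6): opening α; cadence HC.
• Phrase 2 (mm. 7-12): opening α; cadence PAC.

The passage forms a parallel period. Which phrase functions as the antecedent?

phrase 1

The phrase ending with the weaker cadence (half cadence) is the antecedent; the one ending more conclusively (perfect authentic cadence) is the consequent. The antecedent is phrase 1.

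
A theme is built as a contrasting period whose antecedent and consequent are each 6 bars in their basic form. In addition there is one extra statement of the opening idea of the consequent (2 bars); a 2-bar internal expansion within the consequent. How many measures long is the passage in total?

16 measures

Basic contrasting period: 6 + 6 = 12 bars.
12 (basic form) + 2 (extra statement) + 2 (internal expansion) = 16.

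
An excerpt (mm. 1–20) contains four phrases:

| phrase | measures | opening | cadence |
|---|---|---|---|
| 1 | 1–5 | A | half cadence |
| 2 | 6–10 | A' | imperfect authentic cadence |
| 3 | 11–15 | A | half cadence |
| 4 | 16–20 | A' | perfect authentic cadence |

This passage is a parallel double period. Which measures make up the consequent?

measures 11–20

In a double period the four phrases pair into a large antecedent (phrases 1–2, ending imperfect authentic cadence) and a large consequent (phrases 3–4, ending perfect authentic cadence). The consequent spans mm. 11–20.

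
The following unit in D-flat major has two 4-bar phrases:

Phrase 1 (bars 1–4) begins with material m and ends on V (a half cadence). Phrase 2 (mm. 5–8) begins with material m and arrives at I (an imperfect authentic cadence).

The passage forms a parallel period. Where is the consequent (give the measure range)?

The antecedent is the phrase ending with the weaker cadence (half cadence, phrase 1) and the consequent the one ending more conclusively (imperfect authentic cadence, phrase 2); the consequent is measures 5–8.

measures 5–8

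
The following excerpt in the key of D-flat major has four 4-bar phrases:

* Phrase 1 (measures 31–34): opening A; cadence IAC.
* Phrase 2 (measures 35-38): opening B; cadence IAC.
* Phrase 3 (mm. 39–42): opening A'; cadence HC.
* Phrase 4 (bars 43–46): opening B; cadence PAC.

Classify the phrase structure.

Four phrases in two halves: the first half (mm. 31–38) ends with an imperfect authentic cadence, the second (mm. 39–46) with a perfect authentic cadence — a large antecedent–consequent pair, i.e. a double period.
Phrase 3 begins with the same material as phrase 1, making it parallel.

parallel double period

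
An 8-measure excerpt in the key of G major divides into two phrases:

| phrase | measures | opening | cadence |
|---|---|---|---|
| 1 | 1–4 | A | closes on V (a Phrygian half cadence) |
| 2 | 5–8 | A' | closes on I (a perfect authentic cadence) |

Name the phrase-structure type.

Phrase 1 ends with a Phrygian half cadence (weaker) and phrase 2 with a perfect authentic cadence (stronger): antecedent + consequent = a period.
The two phrases open with the same material (A / A'), so the period is parallel.

parallel period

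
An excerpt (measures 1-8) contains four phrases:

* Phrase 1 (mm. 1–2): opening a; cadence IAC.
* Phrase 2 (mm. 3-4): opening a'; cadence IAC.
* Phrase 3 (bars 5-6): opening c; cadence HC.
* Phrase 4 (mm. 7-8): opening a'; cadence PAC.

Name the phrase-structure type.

Four phrases in two halves: the first half (mm. 1–4) ends with an imperfect authentic cadence, the second (measures 5-8) with a perfect authentic cadence — a large antecedent–consequent pair, i.e. a double period.
Phrase 3 begins with different material from phrase 1, making it contrasting.

contrasting double period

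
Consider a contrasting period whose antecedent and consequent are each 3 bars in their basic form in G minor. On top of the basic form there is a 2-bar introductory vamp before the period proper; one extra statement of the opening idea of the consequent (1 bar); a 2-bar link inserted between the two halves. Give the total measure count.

11 measures

Basic contrasting period: 3 + 3 = 6 bars.
6 (basic form) + 2 (introduction) + 1 (extra statement) + 2 (link) = 11.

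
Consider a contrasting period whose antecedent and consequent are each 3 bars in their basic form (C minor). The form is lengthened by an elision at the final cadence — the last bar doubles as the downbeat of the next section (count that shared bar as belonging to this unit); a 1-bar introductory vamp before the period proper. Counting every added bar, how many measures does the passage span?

Basic contrasting period: 3 + 3 = 6 bars.
6 (basic form) + 1 (introduction) = 7.
The elision shares a bar with the next section but does not change this unit's count.

7 measures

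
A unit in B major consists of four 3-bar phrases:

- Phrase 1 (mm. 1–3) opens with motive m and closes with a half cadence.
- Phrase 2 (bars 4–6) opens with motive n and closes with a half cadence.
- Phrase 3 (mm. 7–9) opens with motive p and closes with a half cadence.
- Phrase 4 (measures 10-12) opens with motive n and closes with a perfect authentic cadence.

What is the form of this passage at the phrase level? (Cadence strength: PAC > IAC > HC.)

Four phrases in two halves: the first half (mm. 1-6) ends with a half cadence, the second (measures 7–12) with a perfect authentic cadence — a large antecedent–consequent pair, i.e. a double period.
Phrase 3 begins with different material from phrase 1, making it contrasting.

contrasting double period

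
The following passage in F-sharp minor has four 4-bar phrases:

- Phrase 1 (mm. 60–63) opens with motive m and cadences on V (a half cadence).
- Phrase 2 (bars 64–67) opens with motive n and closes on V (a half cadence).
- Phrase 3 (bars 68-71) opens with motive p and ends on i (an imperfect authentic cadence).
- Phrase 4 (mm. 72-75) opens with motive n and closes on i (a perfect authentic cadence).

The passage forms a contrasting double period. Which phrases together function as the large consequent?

phrases 3 and 4

In a double period the first pair of phrases (ending half cadence) is the large antecedent and the second pair (ending perfect authentic cadence) is the large consequent; the consequent is phrases 3 and 4.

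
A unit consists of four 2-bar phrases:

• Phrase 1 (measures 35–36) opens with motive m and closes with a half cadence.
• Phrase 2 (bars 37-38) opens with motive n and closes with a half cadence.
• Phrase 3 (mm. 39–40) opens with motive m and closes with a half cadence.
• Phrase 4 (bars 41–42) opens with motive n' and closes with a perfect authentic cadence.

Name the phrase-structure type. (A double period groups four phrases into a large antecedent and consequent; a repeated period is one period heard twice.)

parallel double period

Four phrases in two halves: the first half (mm. 35-38) ends with a half cadence, the second (mm. 39-42) with a perfect authentic cadence — a large antecedent–consequent pair, i.e. a double period.
Phrase 3 begins with the same material as phrase 1, making it parallel.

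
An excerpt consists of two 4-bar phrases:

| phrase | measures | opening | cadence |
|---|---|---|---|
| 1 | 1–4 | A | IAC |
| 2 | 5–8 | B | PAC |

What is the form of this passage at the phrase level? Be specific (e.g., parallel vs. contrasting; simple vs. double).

contrasting period

Phrase 1 ends with an imperfect authentic cadence (weaker) and phrase 2 with a perfect authentic cadence (stronger): antecedent + consequent = a period.
The two phrases open with different material (A / B), so the period is contrasting.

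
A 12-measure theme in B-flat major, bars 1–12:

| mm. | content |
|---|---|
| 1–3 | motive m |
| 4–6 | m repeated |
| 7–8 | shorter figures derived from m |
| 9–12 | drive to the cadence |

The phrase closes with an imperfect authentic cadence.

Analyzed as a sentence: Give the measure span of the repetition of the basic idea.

The presentation of a sentence is the basic idea (mm. 1-3) plus its repetition (mm. 4–6); the repetition of the basic idea is therefore mm. 4–6.

measures 4–6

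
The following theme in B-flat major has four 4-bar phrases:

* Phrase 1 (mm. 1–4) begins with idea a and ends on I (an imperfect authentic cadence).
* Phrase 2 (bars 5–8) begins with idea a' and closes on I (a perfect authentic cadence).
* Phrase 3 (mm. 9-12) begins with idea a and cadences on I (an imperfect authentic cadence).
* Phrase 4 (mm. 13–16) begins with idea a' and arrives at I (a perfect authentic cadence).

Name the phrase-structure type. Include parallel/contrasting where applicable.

repeated period

The cadence pattern IAC–PAC–IAC–PAC is weak–strong twice, and phrases 3–4 restate phrases 1–2: a period heard twice, not a double period (which would end weakly at phrase 2).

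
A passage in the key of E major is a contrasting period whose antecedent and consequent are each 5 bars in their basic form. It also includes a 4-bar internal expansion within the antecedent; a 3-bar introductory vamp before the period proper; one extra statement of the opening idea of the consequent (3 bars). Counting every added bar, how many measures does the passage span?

20 measures

Basic contrasting period: 5 + 5 = 10 bars.
10 (basic form) + 4 (internal expansion) + 3 (introduction) + 3 (extra statement) = 20.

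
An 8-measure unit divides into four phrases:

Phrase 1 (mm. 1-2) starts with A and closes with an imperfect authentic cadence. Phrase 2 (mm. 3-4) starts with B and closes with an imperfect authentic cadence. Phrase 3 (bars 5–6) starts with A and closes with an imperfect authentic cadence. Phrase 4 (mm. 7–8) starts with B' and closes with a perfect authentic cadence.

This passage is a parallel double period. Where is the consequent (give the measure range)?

In a double period the four phrases pair into a large antecedent (phrases 1–2, ending imperfect authentic cadence) and a large consequent (phrases 3–4, ending perfect authentic cadence). The consequent spans measures 5–8.

measures 5–8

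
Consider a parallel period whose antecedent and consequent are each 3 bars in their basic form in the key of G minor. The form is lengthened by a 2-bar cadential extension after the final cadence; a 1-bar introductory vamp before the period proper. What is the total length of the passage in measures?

Basic parallel period: 3 + 3 = 6 bars.
6 (basic form) + 2 (cadential extension) + 1 (introduction) = 9.

9 measures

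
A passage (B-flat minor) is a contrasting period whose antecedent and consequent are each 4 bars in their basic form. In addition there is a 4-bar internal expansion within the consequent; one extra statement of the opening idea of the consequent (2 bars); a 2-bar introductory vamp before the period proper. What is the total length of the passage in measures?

16 measures

Basic contrasting period: 4 + 4 = 8 bars.
8 (basic form) + 4 (internal expansion) + 2 (extra statement) + 2 (introduction) = 16.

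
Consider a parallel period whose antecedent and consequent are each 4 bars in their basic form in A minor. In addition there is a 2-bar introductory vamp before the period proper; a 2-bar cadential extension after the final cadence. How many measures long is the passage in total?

Basic parallel period: 4 + 4 = 8 bars.
8 (basic form) + 2 (introduction) + 2 (cadential extension) = 12.

12 measures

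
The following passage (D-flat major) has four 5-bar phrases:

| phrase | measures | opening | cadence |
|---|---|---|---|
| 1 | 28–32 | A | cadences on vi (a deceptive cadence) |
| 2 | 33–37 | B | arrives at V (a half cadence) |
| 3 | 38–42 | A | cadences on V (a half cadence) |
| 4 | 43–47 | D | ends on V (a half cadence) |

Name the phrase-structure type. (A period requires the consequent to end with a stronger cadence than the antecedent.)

phrase group

Phrase 4 ends with a half cadence, no stronger than phrase 2's half cadence, so the four phrases do not form a double period; nor do phrases 3–4 duplicate 1–2, so it is not a repeated period. With no phrase reaching a conclusive cadence, the passage is a phrase group.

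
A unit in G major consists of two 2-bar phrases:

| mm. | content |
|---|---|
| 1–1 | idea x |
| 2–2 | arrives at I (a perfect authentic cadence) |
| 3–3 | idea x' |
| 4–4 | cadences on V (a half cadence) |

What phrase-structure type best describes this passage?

phrase group

The second phrase closes with a half cadence, which is not stronger than the first phrase's perfect authentic cadence; without a weak→strong cadential pair there is no antecedent–consequent relationship, so this is a phrase group rather than a period.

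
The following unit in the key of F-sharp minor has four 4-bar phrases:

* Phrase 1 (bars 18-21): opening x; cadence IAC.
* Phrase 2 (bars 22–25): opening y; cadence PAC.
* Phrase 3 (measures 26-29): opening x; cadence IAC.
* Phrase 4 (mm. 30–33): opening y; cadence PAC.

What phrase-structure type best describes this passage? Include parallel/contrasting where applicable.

repeated period

The cadence pattern IAC–PAC–IAC–PAC is weak–strong twice, and phrases 3–4 restate phrases 1–2: a period heard twice, not a double period (which would end weakly at phrase 2).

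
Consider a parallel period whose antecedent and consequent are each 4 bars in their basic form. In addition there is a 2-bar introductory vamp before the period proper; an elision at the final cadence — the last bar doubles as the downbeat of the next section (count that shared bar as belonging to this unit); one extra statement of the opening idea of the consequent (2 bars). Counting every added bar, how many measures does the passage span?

12 measures

Basic parallel period: 4 + 4 = 8 bars.
8 (basic form) + 2 (introduction) + 2 (extra statement) = 12.
The elision shares a bar with the next section but does not change this unit's count.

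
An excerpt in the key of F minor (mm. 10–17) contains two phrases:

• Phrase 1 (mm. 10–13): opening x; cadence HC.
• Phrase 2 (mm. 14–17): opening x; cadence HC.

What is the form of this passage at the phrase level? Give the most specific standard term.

Both phrases have the same opening (x) and the same cadence (half cadence): the second is a restatement, not a consequent, so this is a repeated phrase rather than a period.

repeated phrase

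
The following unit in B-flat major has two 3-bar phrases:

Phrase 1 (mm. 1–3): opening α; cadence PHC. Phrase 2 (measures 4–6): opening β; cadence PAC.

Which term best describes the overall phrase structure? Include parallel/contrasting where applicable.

Phrase 1 ends with a Phrygian half cadence (weaker) and phrase 2 with a perfect authentic cadence (stronger): antecedent + consequent = a period.
The two phrases open with different material (α / β), so the period is contrasting.

contrasting period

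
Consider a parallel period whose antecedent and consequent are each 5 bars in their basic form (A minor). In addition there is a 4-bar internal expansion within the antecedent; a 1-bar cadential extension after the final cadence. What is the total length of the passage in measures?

15 measures

Basic parallel period: 5 + 5 = 10 bars.
10 (basic form) + 4 (internal expansion) + 1 (cadential extension) = 15.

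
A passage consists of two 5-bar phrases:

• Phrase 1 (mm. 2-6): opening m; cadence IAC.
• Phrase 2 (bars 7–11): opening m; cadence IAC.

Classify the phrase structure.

Both phrases have the same opening (m) and the same cadence (imperfect authentic cadence): the second is a restatement, not a consequent, so this is a repeated phrase rather than a period.

repeated phrase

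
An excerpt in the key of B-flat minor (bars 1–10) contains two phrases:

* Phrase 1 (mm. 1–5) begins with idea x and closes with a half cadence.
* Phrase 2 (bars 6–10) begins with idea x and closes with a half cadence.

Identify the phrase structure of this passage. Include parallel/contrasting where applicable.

repeated phrase

Both phrases have the same opening (x) and the same cadence (half cadence): the second is a restatement, not a consequent, so this is a repeated phrase rather than a period.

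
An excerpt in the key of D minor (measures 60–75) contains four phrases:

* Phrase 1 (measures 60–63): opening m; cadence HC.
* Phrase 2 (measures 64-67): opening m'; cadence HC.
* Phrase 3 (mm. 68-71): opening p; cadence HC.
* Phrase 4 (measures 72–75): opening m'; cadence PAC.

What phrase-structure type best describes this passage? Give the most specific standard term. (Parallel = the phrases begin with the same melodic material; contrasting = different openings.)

contrasting double period

Four phrases in two halves: the first half (measures 60-67) ends with a half cadence, the second (mm. 68–75) with a perfect authentic cadence — a large antecedent–consequent pair, i.e. a double period.
Phrase 3 begins with different material from phrase 1, making it contrasting.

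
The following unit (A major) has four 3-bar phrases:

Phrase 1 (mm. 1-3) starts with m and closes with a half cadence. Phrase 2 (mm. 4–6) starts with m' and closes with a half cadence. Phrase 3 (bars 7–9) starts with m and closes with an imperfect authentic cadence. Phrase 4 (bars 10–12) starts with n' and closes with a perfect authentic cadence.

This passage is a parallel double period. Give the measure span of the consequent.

measures 7–12

In a double period the four phrases pair into a large antecedent (phrases 1–2, ending half cadence) and a large consequent (phrases 3–4, ending perfect authentic cadence). The consequent spans measures 7–12.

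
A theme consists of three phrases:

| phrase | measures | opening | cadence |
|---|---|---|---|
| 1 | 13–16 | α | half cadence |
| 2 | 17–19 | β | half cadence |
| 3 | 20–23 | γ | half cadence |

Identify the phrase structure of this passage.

phrase group

The final phrase closes with a half cadence, which is not stronger than the preceding half cadence; the 3 phrases lack an overall antecedent–consequent design and so form a phrase group.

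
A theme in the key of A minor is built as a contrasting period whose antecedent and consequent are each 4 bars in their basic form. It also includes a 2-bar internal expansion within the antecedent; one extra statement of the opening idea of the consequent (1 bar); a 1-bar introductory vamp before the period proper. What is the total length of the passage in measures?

Basic contrasting period: 4 + 4 = 8 bars.
8 (basic form) + 2 (internal expansion) + 1 (extra statement) + 1 (introduction) = 12.

12 measures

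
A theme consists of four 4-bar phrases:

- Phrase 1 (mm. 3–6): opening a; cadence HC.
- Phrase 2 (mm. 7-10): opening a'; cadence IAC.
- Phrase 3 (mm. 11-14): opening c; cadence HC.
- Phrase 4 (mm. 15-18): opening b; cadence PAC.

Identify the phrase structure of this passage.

contrasting double period

Four phrases in two halves: the first half (mm. 3-10) ends with an imperfect authentic cadence, the second (mm. 11–18) with a perfect authentic cadence — a large antecedent–consequent pair, i.e. a double period.
Phrase 3 begins with different material from phrase 1, making it contrasting.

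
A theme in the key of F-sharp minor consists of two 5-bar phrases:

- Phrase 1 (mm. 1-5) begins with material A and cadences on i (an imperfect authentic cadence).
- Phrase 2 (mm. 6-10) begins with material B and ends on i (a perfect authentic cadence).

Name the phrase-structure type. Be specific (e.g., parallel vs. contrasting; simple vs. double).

contrasting period

Phrase 1 ends with an imperfect authentic cadence (weaker) and phrase 2 with a perfect authentic cadence (stronger): antecedent + consequent = a period.
The two phrases open with different material (A / B), so the period is contrasting.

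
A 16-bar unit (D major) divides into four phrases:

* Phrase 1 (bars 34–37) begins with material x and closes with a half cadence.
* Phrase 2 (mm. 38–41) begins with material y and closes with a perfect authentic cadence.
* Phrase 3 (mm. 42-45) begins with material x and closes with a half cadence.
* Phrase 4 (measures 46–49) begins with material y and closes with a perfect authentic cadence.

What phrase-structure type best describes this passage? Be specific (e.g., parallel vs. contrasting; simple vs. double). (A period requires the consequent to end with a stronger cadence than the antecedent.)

repeated period

The cadence pattern HC–PAC–HC–PAC is weak–strong twice, and phrases 3–4 restate phrases 1–2: a period heard twice, not a double period (which would end weakly at phrase 2).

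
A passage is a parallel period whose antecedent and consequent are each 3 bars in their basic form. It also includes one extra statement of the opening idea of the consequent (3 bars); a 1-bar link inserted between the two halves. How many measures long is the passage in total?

Basic parallel period: 3 + 3 = 6 bars.
6 (basic form) + 3 (extra statement) + 1 (link) = 10.

10 measures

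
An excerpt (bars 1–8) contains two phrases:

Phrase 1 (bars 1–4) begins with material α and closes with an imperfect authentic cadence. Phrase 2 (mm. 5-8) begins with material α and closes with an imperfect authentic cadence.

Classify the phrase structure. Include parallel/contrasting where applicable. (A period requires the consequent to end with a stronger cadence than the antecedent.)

repeated phrase

Both phrases have the same opening (α) and the same cadence (imperfect authentic cadence): the second is a restatement, not a consequent, so this is a repeated phrase rather than a period.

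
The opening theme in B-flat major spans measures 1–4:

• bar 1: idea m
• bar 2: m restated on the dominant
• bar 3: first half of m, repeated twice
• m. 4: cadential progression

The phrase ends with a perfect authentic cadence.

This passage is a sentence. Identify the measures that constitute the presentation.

The presentation of a sentence is the basic idea (bar 1) plus its repetition (measure 2); the presentation is therefore mm. 1-2.

measures 1–2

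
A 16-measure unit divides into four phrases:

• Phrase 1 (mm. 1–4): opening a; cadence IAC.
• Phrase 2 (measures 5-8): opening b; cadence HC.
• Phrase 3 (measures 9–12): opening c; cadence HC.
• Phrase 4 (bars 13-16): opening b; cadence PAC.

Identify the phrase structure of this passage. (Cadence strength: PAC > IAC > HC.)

contrasting double period

Four phrases in two halves: the first half (measures 1–8) ends with a half cadence, the second (bars 9–16) with a perfect authentic cadence — a large antecedent–consequent pair, i.e. a double period.
Phrase 3 begins with different material from phrase 1, making it contrasting.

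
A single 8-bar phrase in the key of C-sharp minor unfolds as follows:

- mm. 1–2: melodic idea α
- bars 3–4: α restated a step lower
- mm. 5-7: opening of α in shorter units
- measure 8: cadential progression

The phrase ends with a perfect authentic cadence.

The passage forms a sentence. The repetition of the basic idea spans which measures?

The presentation of a sentence is the basic idea (measures 1–2) plus its repetition (bars 3–4); the repetition of the basic idea is therefore mm. 3-4.

measures 3–4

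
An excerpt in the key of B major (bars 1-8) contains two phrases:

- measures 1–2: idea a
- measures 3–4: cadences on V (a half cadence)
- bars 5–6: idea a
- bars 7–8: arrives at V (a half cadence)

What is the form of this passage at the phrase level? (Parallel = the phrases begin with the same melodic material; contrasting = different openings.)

Both phrases have the same opening (a) and the same cadence (half cadence): the second is a restatement, not a consequent, so this is a repeated phrase rather than a period.

repeated phrase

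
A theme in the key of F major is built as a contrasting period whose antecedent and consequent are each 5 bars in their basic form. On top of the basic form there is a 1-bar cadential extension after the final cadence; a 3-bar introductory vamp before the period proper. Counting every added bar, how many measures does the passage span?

Basic contrasting period: 5 + 5 = 10 bars.
10 (basic form) + 1 (cadential extension) + 3 (introduction) = 14.

14 measures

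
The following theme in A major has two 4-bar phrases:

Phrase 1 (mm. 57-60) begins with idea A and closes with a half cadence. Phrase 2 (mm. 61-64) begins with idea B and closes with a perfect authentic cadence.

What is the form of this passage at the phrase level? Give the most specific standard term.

contrasting period

Phrase 1 ends with a half cadence (weaker) and phrase 2 with a perfect authentic cadence (stronger): antecedent + consequent = a period.
The two phrases open with different material (A / B), so the period is contrasting.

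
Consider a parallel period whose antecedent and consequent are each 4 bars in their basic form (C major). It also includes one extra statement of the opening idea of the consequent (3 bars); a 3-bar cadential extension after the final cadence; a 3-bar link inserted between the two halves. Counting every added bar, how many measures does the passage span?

Basic parallel period: 4 + 4 = 8 bars.
8 (basic form) + 3 (extra statement) + 3 (cadential extension) + 3 (link) = 17.

17 measures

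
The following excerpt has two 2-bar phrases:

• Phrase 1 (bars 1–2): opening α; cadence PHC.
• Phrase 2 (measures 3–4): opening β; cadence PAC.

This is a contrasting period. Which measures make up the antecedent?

The phrase ending with the weaker cadence (Phrygian half cadence) is the antecedent; the one ending more conclusively (perfect authentic cadence) is the consequent. The antecedent is measures 1–2.

measures 1–2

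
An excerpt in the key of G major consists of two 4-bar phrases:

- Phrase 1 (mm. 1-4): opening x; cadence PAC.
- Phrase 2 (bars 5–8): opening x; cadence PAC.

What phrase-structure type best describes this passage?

repeated phrase

Both phrases have the same opening (x) and the same cadence (perfect authentic cadence): the second is a restatement, not a consequent, so this is a repeated phrase rather than a period.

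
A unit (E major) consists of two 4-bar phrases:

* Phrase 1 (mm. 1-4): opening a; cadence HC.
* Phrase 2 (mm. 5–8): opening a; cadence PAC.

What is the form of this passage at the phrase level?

parallel period

Phrase 1 ends with a half cadence (weaker) and phrase 2 with a perfect authentic cadence (stronger): antecedent + consequent = a period.
The two phrases open with the same material (a / a), so the period is parallel.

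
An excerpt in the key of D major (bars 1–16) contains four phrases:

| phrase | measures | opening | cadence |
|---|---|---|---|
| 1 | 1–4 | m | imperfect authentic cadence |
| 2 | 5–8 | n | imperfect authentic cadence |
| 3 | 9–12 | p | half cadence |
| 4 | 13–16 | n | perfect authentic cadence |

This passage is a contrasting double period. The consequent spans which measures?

measures 9–16

In a double period the four phrases pair into a large antecedent (phrases 1–2, ending imperfect authentic cadence) and a large consequent (phrases 3–4, ending perfect authentic cadence). The consequent spans measures 9–16.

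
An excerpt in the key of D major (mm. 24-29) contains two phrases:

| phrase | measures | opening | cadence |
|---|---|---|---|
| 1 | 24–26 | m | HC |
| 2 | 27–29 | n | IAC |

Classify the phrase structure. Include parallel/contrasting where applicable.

contrasting period

Phrase 1 ends with a half cadence (weaker) and phrase 2 with an imperfect authentic cadence (stronger): antecedent + consequent = a period.
The two phrases open with different material (m / n), so the period is contrasting.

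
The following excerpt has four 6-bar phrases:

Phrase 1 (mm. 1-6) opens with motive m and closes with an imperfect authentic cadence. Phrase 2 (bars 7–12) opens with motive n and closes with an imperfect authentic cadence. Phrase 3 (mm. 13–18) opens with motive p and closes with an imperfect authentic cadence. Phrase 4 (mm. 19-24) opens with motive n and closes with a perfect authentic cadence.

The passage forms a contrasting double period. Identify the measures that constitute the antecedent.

measures 1–12

In a double period the four phrases pair into a large antecedent (phrases 1–2, ending imperfect authentic cadence) and a large consequent (phrases 3–4, ending perfect authentic cadence). The antecedent spans bars 1–12.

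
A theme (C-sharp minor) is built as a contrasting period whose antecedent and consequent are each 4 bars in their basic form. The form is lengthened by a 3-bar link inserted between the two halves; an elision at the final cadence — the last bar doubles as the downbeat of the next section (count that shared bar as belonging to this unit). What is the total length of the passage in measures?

Basic contrasting period: 4 + 4 = 8 bars.
8 (basic form) + 3 (link) = 11.
The elision shares a bar with the next section but does not change this unit's count.

11 measures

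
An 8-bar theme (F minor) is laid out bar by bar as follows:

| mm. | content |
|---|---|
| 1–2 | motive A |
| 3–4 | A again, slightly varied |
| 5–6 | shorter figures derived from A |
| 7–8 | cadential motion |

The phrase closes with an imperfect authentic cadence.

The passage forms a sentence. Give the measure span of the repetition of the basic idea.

measures 3–4

The presentation of a sentence is the basic idea (mm. 1-2) plus its repetition (mm. 3-4); the repetition of the basic idea is therefore measures 3–4.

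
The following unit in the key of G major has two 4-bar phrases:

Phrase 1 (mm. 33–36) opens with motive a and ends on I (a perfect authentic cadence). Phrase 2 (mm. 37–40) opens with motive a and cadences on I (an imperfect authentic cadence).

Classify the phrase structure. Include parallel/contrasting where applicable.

The second phrase closes with an imperfect authentic cadence, which is not stronger than the first phrase's perfect authentic cadence; without a weak→strong cadential pair there is no antecedent–consequent relationship, so this is a phrase group rather than a period.

phrase group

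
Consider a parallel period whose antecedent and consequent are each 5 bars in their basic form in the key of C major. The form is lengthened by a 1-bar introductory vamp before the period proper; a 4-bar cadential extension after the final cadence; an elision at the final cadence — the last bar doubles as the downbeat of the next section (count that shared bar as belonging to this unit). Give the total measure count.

15 measures

Basic parallel period: 5 + 5 = 10 bars.
10 (basic form) + 1 (introduction) + 4 (cadential extension) = 15.
The elision shares a bar with the next section but does not change this unit's count.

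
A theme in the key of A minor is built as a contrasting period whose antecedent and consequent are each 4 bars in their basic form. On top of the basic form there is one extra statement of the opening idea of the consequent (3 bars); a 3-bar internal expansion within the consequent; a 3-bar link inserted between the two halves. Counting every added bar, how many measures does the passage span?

Basic contrasting period: 4 + 4 = 8 bars.
8 (basic form) + 3 (extra statement) + 3 (internal expansion) + 3 (link) = 17.

17 measures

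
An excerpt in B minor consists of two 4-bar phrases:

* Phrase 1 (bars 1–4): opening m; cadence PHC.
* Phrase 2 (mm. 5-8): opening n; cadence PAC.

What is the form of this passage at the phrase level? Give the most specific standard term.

contrasting period

Phrase 1 ends with a Phrygian half cadence (weaker) and phrase 2 with a perfect authentic cadence (stronger): antecedent + consequent = a period.
The two phrases open with different material (m / n), so the period is contrasting.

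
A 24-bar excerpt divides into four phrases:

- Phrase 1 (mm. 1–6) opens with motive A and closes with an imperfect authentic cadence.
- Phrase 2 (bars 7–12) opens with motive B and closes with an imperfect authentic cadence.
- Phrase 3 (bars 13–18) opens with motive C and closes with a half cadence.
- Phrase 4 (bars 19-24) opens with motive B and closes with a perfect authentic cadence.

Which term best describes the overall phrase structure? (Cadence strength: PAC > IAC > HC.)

Four phrases in two halves: the first half (mm. 1–12) ends with an imperfect authentic cadence, the second (bars 13-24) with a perfect authentic cadence — a large antecedent–consequent pair, i.e. a double period.
Phrase 3 begins with different material from phrase 1, making it contrasting.

contrasting double period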